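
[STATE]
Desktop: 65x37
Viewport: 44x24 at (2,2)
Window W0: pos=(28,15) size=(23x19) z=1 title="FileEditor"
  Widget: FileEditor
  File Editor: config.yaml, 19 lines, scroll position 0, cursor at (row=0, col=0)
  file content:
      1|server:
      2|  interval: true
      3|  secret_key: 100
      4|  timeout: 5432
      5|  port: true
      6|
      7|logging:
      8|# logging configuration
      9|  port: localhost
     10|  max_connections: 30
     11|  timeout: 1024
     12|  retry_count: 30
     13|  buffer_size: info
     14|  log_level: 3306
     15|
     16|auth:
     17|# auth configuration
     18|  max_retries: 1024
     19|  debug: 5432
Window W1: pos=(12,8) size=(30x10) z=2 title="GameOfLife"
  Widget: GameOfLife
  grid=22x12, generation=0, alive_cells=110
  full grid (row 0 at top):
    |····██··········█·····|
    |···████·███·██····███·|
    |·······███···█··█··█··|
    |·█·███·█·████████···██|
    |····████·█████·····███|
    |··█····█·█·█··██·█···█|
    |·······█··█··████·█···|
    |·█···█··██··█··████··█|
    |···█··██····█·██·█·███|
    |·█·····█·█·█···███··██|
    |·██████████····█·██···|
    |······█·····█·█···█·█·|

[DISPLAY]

                                            
                                            
                                            
                                            
                                            
                                            
          ┏━━━━━━━━━━━━━━━━━━━━━━━━━━━━┓    
          ┃ GameOfLife                 ┃    
          ┠────────────────────────────┨    
          ┃Gen: 0                      ┃    
          ┃·█·███·█·████████···██      ┃    
          ┃····████·█████·····███      ┃    
          ┃··█····█·█·█··██·█···█      ┃    
          ┃·······█··█··████·█···      ┃━━━━
          ┃·█···█··██··█··████··█      ┃    
          ┗━━━━━━━━━━━━━━━━━━━━━━━━━━━━┛────
                          ┃█erver:          
                          ┃  interval: true 
                          ┃  secret_key: 100
                          ┃  timeout: 5432  
                          ┃  port: true     
                          ┃                 
                          ┃logging:         
                          ┃# logging configu


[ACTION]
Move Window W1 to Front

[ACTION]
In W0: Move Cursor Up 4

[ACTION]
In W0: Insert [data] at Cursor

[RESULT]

                                            
                                            
                                            
                                            
                                            
                                            
          ┏━━━━━━━━━━━━━━━━━━━━━━━━━━━━┓    
          ┃ GameOfLife                 ┃    
          ┠────────────────────────────┨    
          ┃Gen: 0                      ┃    
          ┃·█·███·█·████████···██      ┃    
          ┃····████·█████·····███      ┃    
          ┃··█····█·█·█··██·█···█      ┃    
          ┃·······█··█··████·█···      ┃━━━━
          ┃·█···█··██··█··████··█      ┃    
          ┗━━━━━━━━━━━━━━━━━━━━━━━━━━━━┛────
                          ┃data█erver:      
                          ┃  interval: true 
                          ┃  secret_key: 100
                          ┃  timeout: 5432  
                          ┃  port: true     
                          ┃                 
                          ┃logging:         
                          ┃# logging configu


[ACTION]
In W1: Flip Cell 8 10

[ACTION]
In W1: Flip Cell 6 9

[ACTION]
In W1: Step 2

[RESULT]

                                            
                                            
                                            
                                            
                                            
                                            
          ┏━━━━━━━━━━━━━━━━━━━━━━━━━━━━┓    
          ┃ GameOfLife                 ┃    
          ┠────────────────────────────┨    
          ┃Gen: 2                      ┃    
          ┃··██···········██·█·█·      ┃    
          ┃······█·········██·█··      ┃    
          ┃·······██···█····█·██·      ┃    
          ┃······██···███···████·      ┃━━━━
          ┃··············█·······      ┃    
          ┗━━━━━━━━━━━━━━━━━━━━━━━━━━━━┛────
                          ┃data█erver:      
                          ┃  interval: true 
                          ┃  secret_key: 100
                          ┃  timeout: 5432  
                          ┃  port: true     
                          ┃                 
                          ┃logging:         
                          ┃# logging configu


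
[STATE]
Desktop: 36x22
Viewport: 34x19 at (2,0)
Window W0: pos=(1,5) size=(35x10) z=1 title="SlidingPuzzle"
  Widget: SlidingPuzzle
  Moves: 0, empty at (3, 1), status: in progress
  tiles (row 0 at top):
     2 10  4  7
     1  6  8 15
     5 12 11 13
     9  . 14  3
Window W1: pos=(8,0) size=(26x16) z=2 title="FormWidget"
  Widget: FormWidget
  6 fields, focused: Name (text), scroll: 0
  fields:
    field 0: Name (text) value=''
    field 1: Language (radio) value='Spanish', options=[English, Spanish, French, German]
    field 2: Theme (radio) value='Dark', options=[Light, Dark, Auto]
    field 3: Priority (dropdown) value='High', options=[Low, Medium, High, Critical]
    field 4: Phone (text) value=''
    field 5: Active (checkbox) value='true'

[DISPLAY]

      ┏━━━━━━━━━━━━━━━━━━━━━━━━┓  
      ┃ FormWidget             ┃  
      ┠────────────────────────┨  
      ┃> Name:       [        ]┃  
      ┃  Language:   ( ) Englis┃  
━━━━━━┃  Theme:      ( ) Light ┃━┓
 Slidi┃  Priority:   [High   ▼]┃ ┃
──────┃  Phone:      [        ]┃─┨
┌────┬┃  Active:     [x]       ┃ ┃
│  2 │┃                        ┃ ┃
├────┼┃                        ┃ ┃
│  1 │┃                        ┃ ┃
├────┼┃                        ┃ ┃
│  5 │┃                        ┃ ┃
━━━━━━┃                        ┃━┛
      ┗━━━━━━━━━━━━━━━━━━━━━━━━┛  
                                  
                                  
                                  


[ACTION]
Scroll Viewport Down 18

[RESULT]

      ┃> Name:       [        ]┃  
      ┃  Language:   ( ) Englis┃  
━━━━━━┃  Theme:      ( ) Light ┃━┓
 Slidi┃  Priority:   [High   ▼]┃ ┃
──────┃  Phone:      [        ]┃─┨
┌────┬┃  Active:     [x]       ┃ ┃
│  2 │┃                        ┃ ┃
├────┼┃                        ┃ ┃
│  1 │┃                        ┃ ┃
├────┼┃                        ┃ ┃
│  5 │┃                        ┃ ┃
━━━━━━┃                        ┃━┛
      ┗━━━━━━━━━━━━━━━━━━━━━━━━┛  
                                  
                                  
                                  
                                  
                                  
                                  


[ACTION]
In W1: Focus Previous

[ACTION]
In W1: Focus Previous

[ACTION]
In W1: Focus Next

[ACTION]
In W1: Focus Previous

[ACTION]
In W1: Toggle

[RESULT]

      ┃  Name:       [        ]┃  
      ┃  Language:   ( ) Englis┃  
━━━━━━┃  Theme:      ( ) Light ┃━┓
 Slidi┃  Priority:   [High   ▼]┃ ┃
──────┃> Phone:      [        ]┃─┨
┌────┬┃  Active:     [x]       ┃ ┃
│  2 │┃                        ┃ ┃
├────┼┃                        ┃ ┃
│  1 │┃                        ┃ ┃
├────┼┃                        ┃ ┃
│  5 │┃                        ┃ ┃
━━━━━━┃                        ┃━┛
      ┗━━━━━━━━━━━━━━━━━━━━━━━━┛  
                                  
                                  
                                  
                                  
                                  
                                  


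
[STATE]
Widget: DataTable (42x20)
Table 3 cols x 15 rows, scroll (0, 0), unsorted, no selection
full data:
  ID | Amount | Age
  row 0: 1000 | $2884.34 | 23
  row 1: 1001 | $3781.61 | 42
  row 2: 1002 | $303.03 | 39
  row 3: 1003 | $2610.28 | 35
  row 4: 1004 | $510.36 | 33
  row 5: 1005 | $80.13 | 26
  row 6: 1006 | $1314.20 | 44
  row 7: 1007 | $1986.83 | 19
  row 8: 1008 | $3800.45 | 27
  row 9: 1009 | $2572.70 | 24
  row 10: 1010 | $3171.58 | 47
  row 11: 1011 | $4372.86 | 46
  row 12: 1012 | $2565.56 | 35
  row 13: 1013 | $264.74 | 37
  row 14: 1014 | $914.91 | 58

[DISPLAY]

ID  │Amount  │Age                         
────┼────────┼───                         
1000│$2884.34│23                          
1001│$3781.61│42                          
1002│$303.03 │39                          
1003│$2610.28│35                          
1004│$510.36 │33                          
1005│$80.13  │26                          
1006│$1314.20│44                          
1007│$1986.83│19                          
1008│$3800.45│27                          
1009│$2572.70│24                          
1010│$3171.58│47                          
1011│$4372.86│46                          
1012│$2565.56│35                          
1013│$264.74 │37                          
1014│$914.91 │58                          
                                          
                                          
                                          


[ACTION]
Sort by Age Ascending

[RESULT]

ID  │Amount  │Ag▲                         
────┼────────┼───                         
1007│$1986.83│19                          
1000│$2884.34│23                          
1009│$2572.70│24                          
1005│$80.13  │26                          
1008│$3800.45│27                          
1004│$510.36 │33                          
1003│$2610.28│35                          
1012│$2565.56│35                          
1013│$264.74 │37                          
1002│$303.03 │39                          
1001│$3781.61│42                          
1006│$1314.20│44                          
1011│$4372.86│46                          
1010│$3171.58│47                          
1014│$914.91 │58                          
                                          
                                          
                                          


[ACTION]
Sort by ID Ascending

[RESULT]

ID ▲│Amount  │Age                         
────┼────────┼───                         
1000│$2884.34│23                          
1001│$3781.61│42                          
1002│$303.03 │39                          
1003│$2610.28│35                          
1004│$510.36 │33                          
1005│$80.13  │26                          
1006│$1314.20│44                          
1007│$1986.83│19                          
1008│$3800.45│27                          
1009│$2572.70│24                          
1010│$3171.58│47                          
1011│$4372.86│46                          
1012│$2565.56│35                          
1013│$264.74 │37                          
1014│$914.91 │58                          
                                          
                                          
                                          


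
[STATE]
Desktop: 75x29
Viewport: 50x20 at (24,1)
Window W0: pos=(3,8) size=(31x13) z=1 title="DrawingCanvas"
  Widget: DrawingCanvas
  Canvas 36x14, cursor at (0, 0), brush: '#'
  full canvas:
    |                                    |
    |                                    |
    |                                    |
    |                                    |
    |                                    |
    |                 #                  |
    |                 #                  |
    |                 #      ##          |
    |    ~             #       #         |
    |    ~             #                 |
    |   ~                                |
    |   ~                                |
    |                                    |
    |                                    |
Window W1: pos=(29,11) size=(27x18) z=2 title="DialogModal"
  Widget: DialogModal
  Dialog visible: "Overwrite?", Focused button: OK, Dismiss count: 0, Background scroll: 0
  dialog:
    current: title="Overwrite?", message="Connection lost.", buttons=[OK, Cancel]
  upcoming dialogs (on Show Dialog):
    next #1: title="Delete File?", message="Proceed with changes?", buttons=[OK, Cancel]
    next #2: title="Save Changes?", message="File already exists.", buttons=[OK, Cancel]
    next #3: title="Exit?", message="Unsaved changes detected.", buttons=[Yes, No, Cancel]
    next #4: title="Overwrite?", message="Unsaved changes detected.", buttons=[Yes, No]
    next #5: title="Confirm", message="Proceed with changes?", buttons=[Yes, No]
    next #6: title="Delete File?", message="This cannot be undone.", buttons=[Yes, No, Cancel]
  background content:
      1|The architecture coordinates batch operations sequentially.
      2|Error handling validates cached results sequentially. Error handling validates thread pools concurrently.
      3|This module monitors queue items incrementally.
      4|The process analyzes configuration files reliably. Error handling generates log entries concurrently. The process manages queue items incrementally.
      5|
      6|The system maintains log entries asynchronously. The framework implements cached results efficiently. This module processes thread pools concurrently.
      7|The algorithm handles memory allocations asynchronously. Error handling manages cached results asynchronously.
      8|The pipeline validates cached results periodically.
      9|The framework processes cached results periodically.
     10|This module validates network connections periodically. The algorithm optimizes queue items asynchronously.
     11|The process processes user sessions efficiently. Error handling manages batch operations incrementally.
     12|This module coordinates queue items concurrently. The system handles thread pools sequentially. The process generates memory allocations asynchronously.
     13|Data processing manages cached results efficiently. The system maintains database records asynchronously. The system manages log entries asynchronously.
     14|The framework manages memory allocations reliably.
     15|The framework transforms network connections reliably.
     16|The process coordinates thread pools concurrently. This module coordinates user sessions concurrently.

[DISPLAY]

                                                  
                                                  
                                                  
                                                  
                                                  
                                                  
                                                  
━━━━━━━━━┓                                        
         ┃                                        
─────────┨                                        
     ┏━━━━━━━━━━━━━━━━━━━━━━━━━┓                  
     ┃ DialogModal             ┃                  
     ┠─────────────────────────┨                  
     ┃The architecture coordina┃                  
     ┃Error handling validates ┃                  
     ┃This module monitors queu┃                  
     ┃The process analyzes conf┃                  
    #┃  ┌──────────────────┐   ┃                  
     ┃Th│    Overwrite?    │og ┃                  
━━━━━┃Th│ Connection lost. │mem┃                  


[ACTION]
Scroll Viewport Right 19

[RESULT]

                                                  
                                                  
                                                  
                                                  
                                                  
                                                  
                                                  
━━━━━━━━┓                                         
        ┃                                         
────────┨                                         
    ┏━━━━━━━━━━━━━━━━━━━━━━━━━┓                   
    ┃ DialogModal             ┃                   
    ┠─────────────────────────┨                   
    ┃The architecture coordina┃                   
    ┃Error handling validates ┃                   
    ┃This module monitors queu┃                   
    ┃The process analyzes conf┃                   
   #┃  ┌──────────────────┐   ┃                   
    ┃Th│    Overwrite?    │og ┃                   
━━━━┃Th│ Connection lost. │mem┃                   


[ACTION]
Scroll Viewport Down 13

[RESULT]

        ┃                                         
────────┨                                         
    ┏━━━━━━━━━━━━━━━━━━━━━━━━━┓                   
    ┃ DialogModal             ┃                   
    ┠─────────────────────────┨                   
    ┃The architecture coordina┃                   
    ┃Error handling validates ┃                   
    ┃This module monitors queu┃                   
    ┃The process analyzes conf┃                   
   #┃  ┌──────────────────┐   ┃                   
    ┃Th│    Overwrite?    │og ┃                   
━━━━┃Th│ Connection lost. │mem┃                   
    ┃Th│  [OK]  Cancel    │ ca┃                   
    ┃Th└──────────────────┘s c┃                   
    ┃This module validates net┃                   
    ┃The process processes use┃                   
    ┃This module coordinates q┃                   
    ┃Data processing manages c┃                   
    ┃The framework manages mem┃                   
    ┗━━━━━━━━━━━━━━━━━━━━━━━━━┛                   


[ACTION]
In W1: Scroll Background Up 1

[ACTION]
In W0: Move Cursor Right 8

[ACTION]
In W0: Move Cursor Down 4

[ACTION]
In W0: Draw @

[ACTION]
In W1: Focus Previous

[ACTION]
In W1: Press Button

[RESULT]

        ┃                                         
────────┨                                         
    ┏━━━━━━━━━━━━━━━━━━━━━━━━━┓                   
    ┃ DialogModal             ┃                   
    ┠─────────────────────────┨                   
    ┃The architecture coordina┃                   
    ┃Error handling validates ┃                   
    ┃This module monitors queu┃                   
    ┃The process analyzes conf┃                   
   #┃                         ┃                   
    ┃The system maintains log ┃                   
━━━━┃The algorithm handles mem┃                   
    ┃The pipeline validates ca┃                   
    ┃The framework processes c┃                   
    ┃This module validates net┃                   
    ┃The process processes use┃                   
    ┃This module coordinates q┃                   
    ┃Data processing manages c┃                   
    ┃The framework manages mem┃                   
    ┗━━━━━━━━━━━━━━━━━━━━━━━━━┛                   


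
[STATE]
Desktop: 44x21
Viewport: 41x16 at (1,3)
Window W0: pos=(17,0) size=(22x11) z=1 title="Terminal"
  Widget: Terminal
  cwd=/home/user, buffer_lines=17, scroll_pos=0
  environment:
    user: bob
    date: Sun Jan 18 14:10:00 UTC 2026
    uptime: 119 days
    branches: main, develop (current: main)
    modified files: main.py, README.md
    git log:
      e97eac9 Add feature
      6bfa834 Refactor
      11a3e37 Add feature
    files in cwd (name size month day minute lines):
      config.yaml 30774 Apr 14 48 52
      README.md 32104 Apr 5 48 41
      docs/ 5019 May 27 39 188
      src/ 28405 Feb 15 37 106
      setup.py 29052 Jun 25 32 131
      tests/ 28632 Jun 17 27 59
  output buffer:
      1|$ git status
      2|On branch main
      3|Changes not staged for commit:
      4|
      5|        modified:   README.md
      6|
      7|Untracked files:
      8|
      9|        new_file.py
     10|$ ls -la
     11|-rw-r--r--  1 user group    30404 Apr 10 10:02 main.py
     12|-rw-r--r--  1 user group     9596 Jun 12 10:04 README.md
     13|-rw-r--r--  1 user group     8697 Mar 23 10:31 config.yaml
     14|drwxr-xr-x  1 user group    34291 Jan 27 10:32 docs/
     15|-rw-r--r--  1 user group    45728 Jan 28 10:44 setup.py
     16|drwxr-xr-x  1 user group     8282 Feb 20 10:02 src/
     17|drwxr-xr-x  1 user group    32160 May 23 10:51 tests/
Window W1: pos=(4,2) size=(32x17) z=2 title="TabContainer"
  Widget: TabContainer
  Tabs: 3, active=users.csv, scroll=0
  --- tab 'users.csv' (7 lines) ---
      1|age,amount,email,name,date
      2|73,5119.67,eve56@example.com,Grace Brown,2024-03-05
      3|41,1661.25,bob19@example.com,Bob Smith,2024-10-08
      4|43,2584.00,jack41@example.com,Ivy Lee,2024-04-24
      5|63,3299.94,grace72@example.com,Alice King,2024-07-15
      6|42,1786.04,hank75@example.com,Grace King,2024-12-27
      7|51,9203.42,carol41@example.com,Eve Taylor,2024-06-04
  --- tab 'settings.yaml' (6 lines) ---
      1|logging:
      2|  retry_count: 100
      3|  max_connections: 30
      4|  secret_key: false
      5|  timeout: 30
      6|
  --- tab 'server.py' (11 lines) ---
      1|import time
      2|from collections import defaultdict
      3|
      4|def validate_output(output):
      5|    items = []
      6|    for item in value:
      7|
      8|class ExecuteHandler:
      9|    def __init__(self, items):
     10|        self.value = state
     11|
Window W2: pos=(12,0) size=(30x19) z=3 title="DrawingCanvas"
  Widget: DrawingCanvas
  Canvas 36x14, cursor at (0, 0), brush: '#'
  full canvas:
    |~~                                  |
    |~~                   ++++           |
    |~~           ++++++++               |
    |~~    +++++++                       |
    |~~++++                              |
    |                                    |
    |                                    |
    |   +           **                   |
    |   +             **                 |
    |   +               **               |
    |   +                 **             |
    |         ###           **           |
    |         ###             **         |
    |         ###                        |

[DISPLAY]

   ┃ TabCon┃~~                          ┃
   ┠───────┃~~                   ++++   ┃
   ┃[users.┃~~           ++++++++       ┃
   ┃───────┃~~    +++++++               ┃
   ┃age,amo┃~~++++                      ┃
   ┃73,5119┃                            ┃
   ┃41,1661┃                            ┃
   ┃43,2584┃   +           **           ┃
   ┃63,3299┃   +             **         ┃
   ┃42,1786┃   +               **       ┃
   ┃51,9203┃   +                 **     ┃
   ┃       ┃         ###           **   ┃
   ┃       ┃         ###             ** ┃
   ┃       ┃         ###                ┃
   ┃       ┃                            ┃
   ┗━━━━━━━┗━━━━━━━━━━━━━━━━━━━━━━━━━━━━┛


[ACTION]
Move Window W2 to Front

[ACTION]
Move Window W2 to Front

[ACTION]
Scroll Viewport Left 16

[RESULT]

    ┃ TabCon┃~~                          
    ┠───────┃~~                   ++++   
    ┃[users.┃~~           ++++++++       
    ┃───────┃~~    +++++++               
    ┃age,amo┃~~++++                      
    ┃73,5119┃                            
    ┃41,1661┃                            
    ┃43,2584┃   +           **           
    ┃63,3299┃   +             **         
    ┃42,1786┃   +               **       
    ┃51,9203┃   +                 **     
    ┃       ┃         ###           **   
    ┃       ┃         ###             ** 
    ┃       ┃         ###                
    ┃       ┃                            
    ┗━━━━━━━┗━━━━━━━━━━━━━━━━━━━━━━━━━━━━


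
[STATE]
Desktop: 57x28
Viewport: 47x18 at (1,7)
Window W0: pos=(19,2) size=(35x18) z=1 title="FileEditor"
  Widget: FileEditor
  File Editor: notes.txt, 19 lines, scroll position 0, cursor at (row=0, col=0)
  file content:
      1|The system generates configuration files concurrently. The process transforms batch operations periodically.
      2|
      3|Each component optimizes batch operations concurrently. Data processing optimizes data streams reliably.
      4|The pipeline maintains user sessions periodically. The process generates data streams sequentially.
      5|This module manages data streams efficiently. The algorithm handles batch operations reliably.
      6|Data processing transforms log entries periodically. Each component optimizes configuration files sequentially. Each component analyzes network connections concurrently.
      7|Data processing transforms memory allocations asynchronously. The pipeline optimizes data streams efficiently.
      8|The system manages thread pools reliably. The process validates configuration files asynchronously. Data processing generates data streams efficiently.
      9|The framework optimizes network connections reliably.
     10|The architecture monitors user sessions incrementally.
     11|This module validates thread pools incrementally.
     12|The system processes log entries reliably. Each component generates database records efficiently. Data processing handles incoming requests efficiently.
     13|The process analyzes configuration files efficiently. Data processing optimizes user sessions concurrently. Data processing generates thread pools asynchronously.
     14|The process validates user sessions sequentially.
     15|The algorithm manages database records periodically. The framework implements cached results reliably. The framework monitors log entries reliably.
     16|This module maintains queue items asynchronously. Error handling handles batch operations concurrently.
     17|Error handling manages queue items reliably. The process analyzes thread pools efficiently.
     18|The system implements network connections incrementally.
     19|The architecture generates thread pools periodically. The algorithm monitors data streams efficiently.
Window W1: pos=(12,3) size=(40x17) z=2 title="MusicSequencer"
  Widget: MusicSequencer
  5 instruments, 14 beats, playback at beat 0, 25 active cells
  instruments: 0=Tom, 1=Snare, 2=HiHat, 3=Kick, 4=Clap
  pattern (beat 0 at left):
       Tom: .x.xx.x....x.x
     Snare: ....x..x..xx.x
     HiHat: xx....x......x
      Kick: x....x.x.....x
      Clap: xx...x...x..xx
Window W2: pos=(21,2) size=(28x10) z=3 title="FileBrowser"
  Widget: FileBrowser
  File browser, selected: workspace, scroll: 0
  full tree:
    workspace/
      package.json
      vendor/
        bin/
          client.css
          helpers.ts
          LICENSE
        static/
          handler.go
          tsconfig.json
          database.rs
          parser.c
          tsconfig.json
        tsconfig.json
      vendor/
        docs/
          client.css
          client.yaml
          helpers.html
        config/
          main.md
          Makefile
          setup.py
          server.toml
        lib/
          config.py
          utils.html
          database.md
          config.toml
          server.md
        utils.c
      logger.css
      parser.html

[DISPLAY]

           ┃   Tom·█┃    [+] vendor/           
           ┃ Snare··┃    [+] vendor/           
           ┃ HiHat██┃    logger.css            
           ┃  Kick█·┃    parser.html           
           ┃  Clap██┗━━━━━━━━━━━━━━━━━━━━━━━━━━
           ┃                                   
           ┃                                   
           ┃                                   
           ┃                                   
           ┃                                   
           ┃                                   
           ┃                                   
           ┗━━━━━━━━━━━━━━━━━━━━━━━━━━━━━━━━━━━
                                               
                                               
                                               
                                               
                                               


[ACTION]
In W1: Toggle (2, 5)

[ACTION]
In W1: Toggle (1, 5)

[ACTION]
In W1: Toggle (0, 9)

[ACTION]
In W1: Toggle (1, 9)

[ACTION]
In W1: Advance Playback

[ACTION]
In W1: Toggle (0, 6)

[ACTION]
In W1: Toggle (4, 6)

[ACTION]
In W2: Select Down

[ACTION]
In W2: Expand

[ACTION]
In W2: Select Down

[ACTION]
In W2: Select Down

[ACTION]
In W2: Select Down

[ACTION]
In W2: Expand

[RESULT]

           ┃   Tom·█┃    [+] vendor/           
           ┃ Snare··┃    [+] vendor/           
           ┃ HiHat██┃  > logger.css            
           ┃  Kick█·┃    parser.html           
           ┃  Clap██┗━━━━━━━━━━━━━━━━━━━━━━━━━━
           ┃                                   
           ┃                                   
           ┃                                   
           ┃                                   
           ┃                                   
           ┃                                   
           ┃                                   
           ┗━━━━━━━━━━━━━━━━━━━━━━━━━━━━━━━━━━━
                                               
                                               
                                               
                                               
                                               


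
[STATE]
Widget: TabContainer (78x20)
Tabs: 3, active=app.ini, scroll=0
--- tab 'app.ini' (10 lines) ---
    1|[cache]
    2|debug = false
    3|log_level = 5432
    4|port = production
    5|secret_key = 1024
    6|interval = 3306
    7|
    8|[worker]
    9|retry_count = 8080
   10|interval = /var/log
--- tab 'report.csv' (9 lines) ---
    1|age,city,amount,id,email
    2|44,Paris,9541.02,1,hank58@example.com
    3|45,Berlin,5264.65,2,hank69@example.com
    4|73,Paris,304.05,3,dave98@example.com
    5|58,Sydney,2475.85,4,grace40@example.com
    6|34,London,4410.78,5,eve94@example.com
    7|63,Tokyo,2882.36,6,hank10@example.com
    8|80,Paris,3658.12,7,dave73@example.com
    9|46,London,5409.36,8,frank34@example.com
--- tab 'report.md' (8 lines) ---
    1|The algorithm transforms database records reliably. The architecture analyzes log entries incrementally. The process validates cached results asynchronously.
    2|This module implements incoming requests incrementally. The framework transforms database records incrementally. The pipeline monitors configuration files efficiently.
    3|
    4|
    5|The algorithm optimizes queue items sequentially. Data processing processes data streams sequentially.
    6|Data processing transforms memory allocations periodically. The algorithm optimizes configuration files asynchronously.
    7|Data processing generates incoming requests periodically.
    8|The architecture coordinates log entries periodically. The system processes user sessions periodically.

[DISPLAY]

[app.ini]│ report.csv │ report.md                                             
──────────────────────────────────────────────────────────────────────────────
[cache]                                                                       
debug = false                                                                 
log_level = 5432                                                              
port = production                                                             
secret_key = 1024                                                             
interval = 3306                                                               
                                                                              
[worker]                                                                      
retry_count = 8080                                                            
interval = /var/log                                                           
                                                                              
                                                                              
                                                                              
                                                                              
                                                                              
                                                                              
                                                                              
                                                                              


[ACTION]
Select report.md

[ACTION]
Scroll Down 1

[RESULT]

 app.ini │ report.csv │[report.md]                                            
──────────────────────────────────────────────────────────────────────────────
This module implements incoming requests incrementally. The framework transfor
                                                                              
                                                                              
The algorithm optimizes queue items sequentially. Data processing processes da
Data processing transforms memory allocations periodically. The algorithm opti
Data processing generates incoming requests periodically.                     
The architecture coordinates log entries periodically. The system processes us
                                                                              
                                                                              
                                                                              
                                                                              
                                                                              
                                                                              
                                                                              
                                                                              
                                                                              
                                                                              
                                                                              


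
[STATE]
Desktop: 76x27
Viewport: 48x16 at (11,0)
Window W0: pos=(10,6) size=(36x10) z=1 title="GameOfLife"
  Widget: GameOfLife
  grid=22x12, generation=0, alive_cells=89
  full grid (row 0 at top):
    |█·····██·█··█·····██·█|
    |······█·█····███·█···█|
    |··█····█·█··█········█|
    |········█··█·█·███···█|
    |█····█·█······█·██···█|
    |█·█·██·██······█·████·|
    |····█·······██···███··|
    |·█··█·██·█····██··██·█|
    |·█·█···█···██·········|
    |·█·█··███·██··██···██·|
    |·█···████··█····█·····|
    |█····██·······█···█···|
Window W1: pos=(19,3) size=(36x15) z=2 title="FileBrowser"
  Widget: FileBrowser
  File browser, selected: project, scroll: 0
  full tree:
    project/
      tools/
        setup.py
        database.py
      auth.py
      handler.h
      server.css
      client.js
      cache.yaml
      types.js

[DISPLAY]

                                                
                                                
                                                
        ┏━━━━━━━━━━━━━━━━━━━━━━━━━━━━━━━━━━┓    
        ┃ FileBrowser                      ┃    
        ┠──────────────────────────────────┨    
━━━━━━━━┃> [-] project/                    ┃    
 GameOfL┃    [+] tools/                    ┃    
────────┃    auth.py                       ┃    
Gen: 0  ┃    handler.h                     ┃    
········┃    server.css                    ┃    
█····█·█┃    client.js                     ┃    
█·█·██·█┃    cache.yaml                    ┃    
····█···┃    types.js                      ┃    
·█··█·██┃                                  ┃    
━━━━━━━━┃                                  ┃    


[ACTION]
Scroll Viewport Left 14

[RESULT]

                                                
                                                
                                                
                   ┏━━━━━━━━━━━━━━━━━━━━━━━━━━━━
                   ┃ FileBrowser                
                   ┠────────────────────────────
          ┏━━━━━━━━┃> [-] project/              
          ┃ GameOfL┃    [+] tools/              
          ┠────────┃    auth.py                 
          ┃Gen: 0  ┃    handler.h               
          ┃········┃    server.css              
          ┃█····█·█┃    client.js               
          ┃█·█·██·█┃    cache.yaml              
          ┃····█···┃    types.js                
          ┃·█··█·██┃                            
          ┗━━━━━━━━┃                            


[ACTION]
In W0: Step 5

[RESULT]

                                                
                                                
                                                
                   ┏━━━━━━━━━━━━━━━━━━━━━━━━━━━━
                   ┃ FileBrowser                
                   ┠────────────────────────────
          ┏━━━━━━━━┃> [-] project/              
          ┃ GameOfL┃    [+] tools/              
          ┠────────┃    auth.py                 
          ┃Gen: 5  ┃    handler.h               
          ┃·████···┃    server.css              
          ┃██··█···┃    client.js               
          ┃██·███··┃    cache.yaml              
          ┃█····█··┃    types.js                
          ┃█·█··██·┃                            
          ┗━━━━━━━━┃                            
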